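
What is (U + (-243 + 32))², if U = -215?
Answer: 181476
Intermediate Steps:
(U + (-243 + 32))² = (-215 + (-243 + 32))² = (-215 - 211)² = (-426)² = 181476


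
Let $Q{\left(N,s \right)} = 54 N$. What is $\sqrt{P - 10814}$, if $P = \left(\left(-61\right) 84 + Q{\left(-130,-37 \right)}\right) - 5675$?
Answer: $i \sqrt{28633} \approx 169.21 i$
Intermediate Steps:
$P = -17819$ ($P = \left(\left(-61\right) 84 + 54 \left(-130\right)\right) - 5675 = \left(-5124 - 7020\right) - 5675 = -12144 - 5675 = -17819$)
$\sqrt{P - 10814} = \sqrt{-17819 - 10814} = \sqrt{-28633} = i \sqrt{28633}$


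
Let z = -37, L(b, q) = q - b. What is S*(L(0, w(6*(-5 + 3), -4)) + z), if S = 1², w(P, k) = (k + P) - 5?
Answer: -58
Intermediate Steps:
w(P, k) = -5 + P + k (w(P, k) = (P + k) - 5 = -5 + P + k)
S = 1
S*(L(0, w(6*(-5 + 3), -4)) + z) = 1*(((-5 + 6*(-5 + 3) - 4) - 1*0) - 37) = 1*(((-5 + 6*(-2) - 4) + 0) - 37) = 1*(((-5 - 12 - 4) + 0) - 37) = 1*((-21 + 0) - 37) = 1*(-21 - 37) = 1*(-58) = -58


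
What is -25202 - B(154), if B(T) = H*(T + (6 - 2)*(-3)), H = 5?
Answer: -25912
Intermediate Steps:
B(T) = -60 + 5*T (B(T) = 5*(T + (6 - 2)*(-3)) = 5*(T + 4*(-3)) = 5*(T - 12) = 5*(-12 + T) = -60 + 5*T)
-25202 - B(154) = -25202 - (-60 + 5*154) = -25202 - (-60 + 770) = -25202 - 1*710 = -25202 - 710 = -25912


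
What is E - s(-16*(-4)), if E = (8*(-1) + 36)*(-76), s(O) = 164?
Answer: -2292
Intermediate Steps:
E = -2128 (E = (-8 + 36)*(-76) = 28*(-76) = -2128)
E - s(-16*(-4)) = -2128 - 1*164 = -2128 - 164 = -2292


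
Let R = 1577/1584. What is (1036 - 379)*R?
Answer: 115121/176 ≈ 654.10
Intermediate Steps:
R = 1577/1584 (R = 1577*(1/1584) = 1577/1584 ≈ 0.99558)
(1036 - 379)*R = (1036 - 379)*(1577/1584) = 657*(1577/1584) = 115121/176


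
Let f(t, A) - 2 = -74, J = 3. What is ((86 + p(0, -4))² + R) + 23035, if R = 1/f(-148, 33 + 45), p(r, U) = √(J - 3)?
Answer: 2191031/72 ≈ 30431.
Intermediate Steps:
f(t, A) = -72 (f(t, A) = 2 - 74 = -72)
p(r, U) = 0 (p(r, U) = √(3 - 3) = √0 = 0)
R = -1/72 (R = 1/(-72) = -1/72 ≈ -0.013889)
((86 + p(0, -4))² + R) + 23035 = ((86 + 0)² - 1/72) + 23035 = (86² - 1/72) + 23035 = (7396 - 1/72) + 23035 = 532511/72 + 23035 = 2191031/72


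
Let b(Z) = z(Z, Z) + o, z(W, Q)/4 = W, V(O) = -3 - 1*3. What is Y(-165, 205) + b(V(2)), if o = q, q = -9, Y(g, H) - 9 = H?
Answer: 181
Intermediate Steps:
Y(g, H) = 9 + H
V(O) = -6 (V(O) = -3 - 3 = -6)
z(W, Q) = 4*W
o = -9
b(Z) = -9 + 4*Z (b(Z) = 4*Z - 9 = -9 + 4*Z)
Y(-165, 205) + b(V(2)) = (9 + 205) + (-9 + 4*(-6)) = 214 + (-9 - 24) = 214 - 33 = 181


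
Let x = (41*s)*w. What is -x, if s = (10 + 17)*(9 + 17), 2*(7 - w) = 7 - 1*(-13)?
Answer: 86346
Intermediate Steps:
w = -3 (w = 7 - (7 - 1*(-13))/2 = 7 - (7 + 13)/2 = 7 - ½*20 = 7 - 10 = -3)
s = 702 (s = 27*26 = 702)
x = -86346 (x = (41*702)*(-3) = 28782*(-3) = -86346)
-x = -1*(-86346) = 86346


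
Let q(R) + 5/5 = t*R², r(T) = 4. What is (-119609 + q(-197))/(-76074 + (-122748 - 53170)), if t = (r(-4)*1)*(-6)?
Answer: 525513/125996 ≈ 4.1709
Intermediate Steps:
t = -24 (t = (4*1)*(-6) = 4*(-6) = -24)
q(R) = -1 - 24*R²
(-119609 + q(-197))/(-76074 + (-122748 - 53170)) = (-119609 + (-1 - 24*(-197)²))/(-76074 + (-122748 - 53170)) = (-119609 + (-1 - 24*38809))/(-76074 - 175918) = (-119609 + (-1 - 931416))/(-251992) = (-119609 - 931417)*(-1/251992) = -1051026*(-1/251992) = 525513/125996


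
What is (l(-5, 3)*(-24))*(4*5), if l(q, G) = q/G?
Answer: 800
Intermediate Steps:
(l(-5, 3)*(-24))*(4*5) = (-5/3*(-24))*(4*5) = (-5*⅓*(-24))*20 = -5/3*(-24)*20 = 40*20 = 800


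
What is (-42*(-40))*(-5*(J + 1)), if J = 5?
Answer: -50400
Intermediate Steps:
(-42*(-40))*(-5*(J + 1)) = (-42*(-40))*(-5*(5 + 1)) = 1680*(-5*6) = 1680*(-30) = -50400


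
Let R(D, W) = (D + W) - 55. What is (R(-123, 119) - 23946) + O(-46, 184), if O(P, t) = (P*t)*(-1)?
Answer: -15541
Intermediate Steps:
O(P, t) = -P*t
R(D, W) = -55 + D + W
(R(-123, 119) - 23946) + O(-46, 184) = ((-55 - 123 + 119) - 23946) - 1*(-46)*184 = (-59 - 23946) + 8464 = -24005 + 8464 = -15541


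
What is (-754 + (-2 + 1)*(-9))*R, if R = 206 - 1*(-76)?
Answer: -210090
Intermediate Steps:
R = 282 (R = 206 + 76 = 282)
(-754 + (-2 + 1)*(-9))*R = (-754 + (-2 + 1)*(-9))*282 = (-754 - 1*(-9))*282 = (-754 + 9)*282 = -745*282 = -210090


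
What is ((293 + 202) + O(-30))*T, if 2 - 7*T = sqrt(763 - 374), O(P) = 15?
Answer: 1020/7 - 510*sqrt(389)/7 ≈ -1291.3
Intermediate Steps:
T = 2/7 - sqrt(389)/7 (T = 2/7 - sqrt(763 - 374)/7 = 2/7 - sqrt(389)/7 ≈ -2.5319)
((293 + 202) + O(-30))*T = ((293 + 202) + 15)*(2/7 - sqrt(389)/7) = (495 + 15)*(2/7 - sqrt(389)/7) = 510*(2/7 - sqrt(389)/7) = 1020/7 - 510*sqrt(389)/7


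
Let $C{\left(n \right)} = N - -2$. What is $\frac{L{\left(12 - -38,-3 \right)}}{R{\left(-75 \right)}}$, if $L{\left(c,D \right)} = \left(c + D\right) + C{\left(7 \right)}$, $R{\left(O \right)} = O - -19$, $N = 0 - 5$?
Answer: $- \frac{11}{14} \approx -0.78571$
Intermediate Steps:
$N = -5$
$R{\left(O \right)} = 19 + O$ ($R{\left(O \right)} = O + 19 = 19 + O$)
$C{\left(n \right)} = -3$ ($C{\left(n \right)} = -5 - -2 = -5 + 2 = -3$)
$L{\left(c,D \right)} = -3 + D + c$ ($L{\left(c,D \right)} = \left(c + D\right) - 3 = \left(D + c\right) - 3 = -3 + D + c$)
$\frac{L{\left(12 - -38,-3 \right)}}{R{\left(-75 \right)}} = \frac{-3 - 3 + \left(12 - -38\right)}{19 - 75} = \frac{-3 - 3 + \left(12 + 38\right)}{-56} = \left(-3 - 3 + 50\right) \left(- \frac{1}{56}\right) = 44 \left(- \frac{1}{56}\right) = - \frac{11}{14}$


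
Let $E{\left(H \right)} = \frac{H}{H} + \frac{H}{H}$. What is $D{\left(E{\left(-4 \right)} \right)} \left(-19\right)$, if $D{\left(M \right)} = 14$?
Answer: $-266$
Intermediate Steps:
$E{\left(H \right)} = 2$ ($E{\left(H \right)} = 1 + 1 = 2$)
$D{\left(E{\left(-4 \right)} \right)} \left(-19\right) = 14 \left(-19\right) = -266$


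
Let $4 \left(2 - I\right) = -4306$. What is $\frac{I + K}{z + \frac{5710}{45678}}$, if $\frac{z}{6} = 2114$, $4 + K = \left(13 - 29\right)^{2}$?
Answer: $\frac{60774579}{579385462} \approx 0.10489$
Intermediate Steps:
$I = \frac{2157}{2}$ ($I = 2 - - \frac{2153}{2} = 2 + \frac{2153}{2} = \frac{2157}{2} \approx 1078.5$)
$K = 252$ ($K = -4 + \left(13 - 29\right)^{2} = -4 + \left(-16\right)^{2} = -4 + 256 = 252$)
$z = 12684$ ($z = 6 \cdot 2114 = 12684$)
$\frac{I + K}{z + \frac{5710}{45678}} = \frac{\frac{2157}{2} + 252}{12684 + \frac{5710}{45678}} = \frac{2661}{2 \left(12684 + 5710 \cdot \frac{1}{45678}\right)} = \frac{2661}{2 \left(12684 + \frac{2855}{22839}\right)} = \frac{2661}{2 \cdot \frac{289692731}{22839}} = \frac{2661}{2} \cdot \frac{22839}{289692731} = \frac{60774579}{579385462}$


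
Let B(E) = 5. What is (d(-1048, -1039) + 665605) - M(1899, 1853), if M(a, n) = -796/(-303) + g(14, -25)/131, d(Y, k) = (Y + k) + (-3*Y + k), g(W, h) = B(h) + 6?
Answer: 26420466130/39693 ≈ 6.6562e+5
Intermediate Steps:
g(W, h) = 11 (g(W, h) = 5 + 6 = 11)
d(Y, k) = -2*Y + 2*k (d(Y, k) = (Y + k) + (k - 3*Y) = -2*Y + 2*k)
M(a, n) = 107609/39693 (M(a, n) = -796/(-303) + 11/131 = -796*(-1/303) + 11*(1/131) = 796/303 + 11/131 = 107609/39693)
(d(-1048, -1039) + 665605) - M(1899, 1853) = ((-2*(-1048) + 2*(-1039)) + 665605) - 1*107609/39693 = ((2096 - 2078) + 665605) - 107609/39693 = (18 + 665605) - 107609/39693 = 665623 - 107609/39693 = 26420466130/39693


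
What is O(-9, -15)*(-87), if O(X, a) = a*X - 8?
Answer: -11049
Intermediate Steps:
O(X, a) = -8 + X*a (O(X, a) = X*a - 8 = -8 + X*a)
O(-9, -15)*(-87) = (-8 - 9*(-15))*(-87) = (-8 + 135)*(-87) = 127*(-87) = -11049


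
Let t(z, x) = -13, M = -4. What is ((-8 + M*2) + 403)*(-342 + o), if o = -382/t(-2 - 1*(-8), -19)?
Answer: -1572768/13 ≈ -1.2098e+5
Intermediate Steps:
o = 382/13 (o = -382/(-13) = -382*(-1/13) = 382/13 ≈ 29.385)
((-8 + M*2) + 403)*(-342 + o) = ((-8 - 4*2) + 403)*(-342 + 382/13) = ((-8 - 8) + 403)*(-4064/13) = (-16 + 403)*(-4064/13) = 387*(-4064/13) = -1572768/13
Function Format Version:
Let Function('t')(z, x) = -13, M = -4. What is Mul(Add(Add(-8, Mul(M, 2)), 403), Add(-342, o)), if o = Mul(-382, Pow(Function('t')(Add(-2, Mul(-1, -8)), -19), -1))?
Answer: Rational(-1572768, 13) ≈ -1.2098e+5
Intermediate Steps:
o = Rational(382, 13) (o = Mul(-382, Pow(-13, -1)) = Mul(-382, Rational(-1, 13)) = Rational(382, 13) ≈ 29.385)
Mul(Add(Add(-8, Mul(M, 2)), 403), Add(-342, o)) = Mul(Add(Add(-8, Mul(-4, 2)), 403), Add(-342, Rational(382, 13))) = Mul(Add(Add(-8, -8), 403), Rational(-4064, 13)) = Mul(Add(-16, 403), Rational(-4064, 13)) = Mul(387, Rational(-4064, 13)) = Rational(-1572768, 13)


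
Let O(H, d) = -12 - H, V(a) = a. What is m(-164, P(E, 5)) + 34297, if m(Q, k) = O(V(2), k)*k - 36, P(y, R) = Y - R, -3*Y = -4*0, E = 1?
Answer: 34331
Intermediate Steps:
Y = 0 (Y = -(-4)*0/3 = -1/3*0 = 0)
P(y, R) = -R (P(y, R) = 0 - R = -R)
m(Q, k) = -36 - 14*k (m(Q, k) = (-12 - 1*2)*k - 36 = (-12 - 2)*k - 36 = -14*k - 36 = -36 - 14*k)
m(-164, P(E, 5)) + 34297 = (-36 - (-14)*5) + 34297 = (-36 - 14*(-5)) + 34297 = (-36 + 70) + 34297 = 34 + 34297 = 34331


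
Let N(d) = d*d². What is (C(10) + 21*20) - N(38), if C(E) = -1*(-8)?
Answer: -54444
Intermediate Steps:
C(E) = 8
N(d) = d³
(C(10) + 21*20) - N(38) = (8 + 21*20) - 1*38³ = (8 + 420) - 1*54872 = 428 - 54872 = -54444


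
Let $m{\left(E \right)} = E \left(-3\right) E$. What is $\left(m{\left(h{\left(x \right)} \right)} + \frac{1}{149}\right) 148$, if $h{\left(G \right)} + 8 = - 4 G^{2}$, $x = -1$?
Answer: $- \frac{9526316}{149} \approx -63935.0$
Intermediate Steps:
$h{\left(G \right)} = -8 - 4 G^{2}$
$m{\left(E \right)} = - 3 E^{2}$ ($m{\left(E \right)} = - 3 E E = - 3 E^{2}$)
$\left(m{\left(h{\left(x \right)} \right)} + \frac{1}{149}\right) 148 = \left(- 3 \left(-8 - 4 \left(-1\right)^{2}\right)^{2} + \frac{1}{149}\right) 148 = \left(- 3 \left(-8 - 4\right)^{2} + \frac{1}{149}\right) 148 = \left(- 3 \left(-12\right)^{2} + \frac{1}{149}\right) 148 = \left(\left(-3\right) 144 + \frac{1}{149}\right) 148 = \left(-432 + \frac{1}{149}\right) 148 = \left(- \frac{64367}{149}\right) 148 = - \frac{9526316}{149}$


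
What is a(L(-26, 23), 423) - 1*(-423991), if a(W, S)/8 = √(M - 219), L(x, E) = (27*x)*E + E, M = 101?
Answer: 423991 + 8*I*√118 ≈ 4.2399e+5 + 86.902*I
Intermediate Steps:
L(x, E) = E + 27*E*x (L(x, E) = 27*E*x + E = E + 27*E*x)
a(W, S) = 8*I*√118 (a(W, S) = 8*√(101 - 219) = 8*√(-118) = 8*(I*√118) = 8*I*√118)
a(L(-26, 23), 423) - 1*(-423991) = 8*I*√118 - 1*(-423991) = 8*I*√118 + 423991 = 423991 + 8*I*√118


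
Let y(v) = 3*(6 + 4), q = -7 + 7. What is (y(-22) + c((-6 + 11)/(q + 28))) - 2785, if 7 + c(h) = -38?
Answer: -2800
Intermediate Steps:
q = 0
c(h) = -45 (c(h) = -7 - 38 = -45)
y(v) = 30 (y(v) = 3*10 = 30)
(y(-22) + c((-6 + 11)/(q + 28))) - 2785 = (30 - 45) - 2785 = -15 - 2785 = -2800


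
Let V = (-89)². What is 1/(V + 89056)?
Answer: 1/96977 ≈ 1.0312e-5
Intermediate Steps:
V = 7921
1/(V + 89056) = 1/(7921 + 89056) = 1/96977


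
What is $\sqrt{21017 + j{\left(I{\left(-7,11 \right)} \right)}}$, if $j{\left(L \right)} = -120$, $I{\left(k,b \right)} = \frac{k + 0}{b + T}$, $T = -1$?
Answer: $\sqrt{20897} \approx 144.56$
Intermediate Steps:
$I{\left(k,b \right)} = \frac{k}{-1 + b}$ ($I{\left(k,b \right)} = \frac{k + 0}{b - 1} = \frac{k}{-1 + b}$)
$\sqrt{21017 + j{\left(I{\left(-7,11 \right)} \right)}} = \sqrt{21017 - 120} = \sqrt{20897}$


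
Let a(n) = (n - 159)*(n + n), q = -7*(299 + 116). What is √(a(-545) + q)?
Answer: √764455 ≈ 874.33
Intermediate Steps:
q = -2905 (q = -7*415 = -2905)
a(n) = 2*n*(-159 + n) (a(n) = (-159 + n)*(2*n) = 2*n*(-159 + n))
√(a(-545) + q) = √(2*(-545)*(-159 - 545) - 2905) = √(2*(-545)*(-704) - 2905) = √(767360 - 2905) = √764455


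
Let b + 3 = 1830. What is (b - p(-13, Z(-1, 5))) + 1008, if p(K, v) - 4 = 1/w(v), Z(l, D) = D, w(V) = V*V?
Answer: 70774/25 ≈ 2831.0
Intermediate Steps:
b = 1827 (b = -3 + 1830 = 1827)
w(V) = V**2
p(K, v) = 4 + v**(-2) (p(K, v) = 4 + 1/(v**2) = 4 + v**(-2))
(b - p(-13, Z(-1, 5))) + 1008 = (1827 - (4 + 5**(-2))) + 1008 = (1827 - (4 + 1/25)) + 1008 = (1827 - 1*101/25) + 1008 = (1827 - 101/25) + 1008 = 45574/25 + 1008 = 70774/25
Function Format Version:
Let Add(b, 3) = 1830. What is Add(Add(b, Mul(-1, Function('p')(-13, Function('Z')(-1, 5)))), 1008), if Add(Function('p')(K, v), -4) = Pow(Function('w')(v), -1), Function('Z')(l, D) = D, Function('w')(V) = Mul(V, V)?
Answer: Rational(70774, 25) ≈ 2831.0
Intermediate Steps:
b = 1827 (b = Add(-3, 1830) = 1827)
Function('w')(V) = Pow(V, 2)
Function('p')(K, v) = Add(4, Pow(v, -2)) (Function('p')(K, v) = Add(4, Pow(Pow(v, 2), -1)) = Add(4, Pow(v, -2)))
Add(Add(b, Mul(-1, Function('p')(-13, Function('Z')(-1, 5)))), 1008) = Add(Add(1827, Mul(-1, Add(4, Pow(5, -2)))), 1008) = Add(Add(1827, Mul(-1, Add(4, Rational(1, 25)))), 1008) = Add(Add(1827, Mul(-1, Rational(101, 25))), 1008) = Add(Add(1827, Rational(-101, 25)), 1008) = Add(Rational(45574, 25), 1008) = Rational(70774, 25)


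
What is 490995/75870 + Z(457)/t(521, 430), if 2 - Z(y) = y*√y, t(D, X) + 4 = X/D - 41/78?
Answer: 501229489/84509626 + 18571566*√457/150373 ≈ 2646.1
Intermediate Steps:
t(D, X) = -353/78 + X/D (t(D, X) = -4 + (X/D - 41/78) = -4 + (-41/78 + X/D) = -353/78 + X/D)
Z(y) = 2 - y^(3/2) (Z(y) = 2 - y*√y = 2 - y^(3/2))
490995/75870 + Z(457)/t(521, 430) = 490995/75870 + (2 - 457^(3/2))/(-353/78 + 430/521) = 490995*(1/75870) + (2 - 457*√457)/(-353/78 + 430*(1/521)) = 3637/562 + (2 - 457*√457)/(-353/78 + 430/521) = 3637/562 + (2 - 457*√457)/(-150373/40638) = 3637/562 + (2 - 457*√457)*(-40638/150373) = 3637/562 + (-81276/150373 + 18571566*√457/150373) = 501229489/84509626 + 18571566*√457/150373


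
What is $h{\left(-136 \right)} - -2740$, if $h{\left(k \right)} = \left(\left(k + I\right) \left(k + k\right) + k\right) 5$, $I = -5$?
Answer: $193820$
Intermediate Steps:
$h{\left(k \right)} = 5 k + 10 k \left(-5 + k\right)$ ($h{\left(k \right)} = \left(\left(k - 5\right) \left(k + k\right) + k\right) 5 = \left(\left(-5 + k\right) 2 k + k\right) 5 = \left(2 k \left(-5 + k\right) + k\right) 5 = \left(k + 2 k \left(-5 + k\right)\right) 5 = 5 k + 10 k \left(-5 + k\right)$)
$h{\left(-136 \right)} - -2740 = 5 \left(-136\right) \left(-9 + 2 \left(-136\right)\right) - -2740 = 5 \left(-136\right) \left(-9 - 272\right) + 2740 = 5 \left(-136\right) \left(-281\right) + 2740 = 191080 + 2740 = 193820$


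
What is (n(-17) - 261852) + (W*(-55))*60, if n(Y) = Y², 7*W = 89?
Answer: -2124641/7 ≈ -3.0352e+5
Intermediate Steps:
W = 89/7 (W = (⅐)*89 = 89/7 ≈ 12.714)
(n(-17) - 261852) + (W*(-55))*60 = ((-17)² - 261852) + ((89/7)*(-55))*60 = (289 - 261852) - 4895/7*60 = -261563 - 293700/7 = -2124641/7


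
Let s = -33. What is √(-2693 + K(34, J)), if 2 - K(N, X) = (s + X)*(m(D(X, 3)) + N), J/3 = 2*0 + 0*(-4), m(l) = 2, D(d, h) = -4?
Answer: 3*I*√167 ≈ 38.769*I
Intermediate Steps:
J = 0 (J = 3*(2*0 + 0*(-4)) = 3*(0 + 0) = 3*0 = 0)
K(N, X) = 2 - (-33 + X)*(2 + N)
√(-2693 + K(34, J)) = √(-2693 + (68 - 2*0 + 33*34 - 1*34*0)) = √(-2693 + (68 + 0 + 1122 + 0)) = √(-2693 + 1190) = √(-1503) = 3*I*√167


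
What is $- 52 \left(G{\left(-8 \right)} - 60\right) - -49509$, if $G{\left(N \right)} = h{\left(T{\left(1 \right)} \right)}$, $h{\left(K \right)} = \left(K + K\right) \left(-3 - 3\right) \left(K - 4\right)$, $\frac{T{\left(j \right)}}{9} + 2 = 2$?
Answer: $52629$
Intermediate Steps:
$T{\left(j \right)} = 0$ ($T{\left(j \right)} = -18 + 9 \cdot 2 = -18 + 18 = 0$)
$h{\left(K \right)} = 2 K \left(24 - 6 K\right)$ ($h{\left(K \right)} = 2 K \left(- 6 \left(-4 + K\right)\right) = 2 K \left(24 - 6 K\right)$)
$G{\left(N \right)} = 0$ ($G{\left(N \right)} = 12 \cdot 0 \left(4 - 0\right) = 12 \cdot 0 \left(4 + 0\right) = 12 \cdot 0 \cdot 4 = 0$)
$- 52 \left(G{\left(-8 \right)} - 60\right) - -49509 = - 52 \left(0 - 60\right) - -49509 = \left(-52\right) \left(-60\right) + 49509 = 3120 + 49509 = 52629$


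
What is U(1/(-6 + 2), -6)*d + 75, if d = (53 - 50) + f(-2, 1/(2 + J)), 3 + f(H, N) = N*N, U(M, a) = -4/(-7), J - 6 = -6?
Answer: 526/7 ≈ 75.143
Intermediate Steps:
J = 0 (J = 6 - 6 = 0)
U(M, a) = 4/7 (U(M, a) = -4*(-⅐) = 4/7)
f(H, N) = -3 + N² (f(H, N) = -3 + N*N = -3 + N²)
d = ¼ (d = (53 - 50) + (-3 + (1/(2 + 0))²) = 3 + (-3 + (1/2)²) = 3 + (-3 + (½)²) = 3 + (-3 + ¼) = 3 - 11/4 = ¼ ≈ 0.25000)
U(1/(-6 + 2), -6)*d + 75 = (4/7)*(¼) + 75 = ⅐ + 75 = 526/7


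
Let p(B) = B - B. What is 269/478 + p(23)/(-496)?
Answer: 269/478 ≈ 0.56276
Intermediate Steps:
p(B) = 0
269/478 + p(23)/(-496) = 269/478 + 0/(-496) = 269*(1/478) + 0*(-1/496) = 269/478 + 0 = 269/478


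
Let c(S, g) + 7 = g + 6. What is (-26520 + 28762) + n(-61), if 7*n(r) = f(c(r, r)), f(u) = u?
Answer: 15632/7 ≈ 2233.1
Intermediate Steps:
c(S, g) = -1 + g (c(S, g) = -7 + (g + 6) = -7 + (6 + g) = -1 + g)
n(r) = -⅐ + r/7 (n(r) = (-1 + r)/7 = -⅐ + r/7)
(-26520 + 28762) + n(-61) = (-26520 + 28762) + (-⅐ + (⅐)*(-61)) = 2242 + (-⅐ - 61/7) = 2242 - 62/7 = 15632/7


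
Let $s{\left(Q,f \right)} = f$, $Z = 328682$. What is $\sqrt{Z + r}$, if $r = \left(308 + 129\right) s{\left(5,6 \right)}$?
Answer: $2 \sqrt{82826} \approx 575.59$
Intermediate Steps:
$r = 2622$ ($r = \left(308 + 129\right) 6 = 437 \cdot 6 = 2622$)
$\sqrt{Z + r} = \sqrt{328682 + 2622} = \sqrt{331304} = 2 \sqrt{82826}$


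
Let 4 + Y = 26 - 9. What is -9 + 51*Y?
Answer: 654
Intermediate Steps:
Y = 13 (Y = -4 + (26 - 9) = -4 + 17 = 13)
-9 + 51*Y = -9 + 51*13 = -9 + 663 = 654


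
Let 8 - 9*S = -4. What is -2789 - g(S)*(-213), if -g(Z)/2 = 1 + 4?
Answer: -4919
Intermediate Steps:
S = 4/3 (S = 8/9 - ⅑*(-4) = 8/9 + 4/9 = 4/3 ≈ 1.3333)
g(Z) = -10 (g(Z) = -2*(1 + 4) = -2*5 = -10)
-2789 - g(S)*(-213) = -2789 - (-10)*(-213) = -2789 - 1*2130 = -2789 - 2130 = -4919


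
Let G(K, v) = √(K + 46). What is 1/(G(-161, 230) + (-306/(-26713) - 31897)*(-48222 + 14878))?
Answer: 151789840169313472/161439603917569360466528167 - 713584369*I*√115/807198019587846802332640835 ≈ 9.4023e-10 - 9.4801e-18*I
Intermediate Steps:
G(K, v) = √(46 + K)
1/(G(-161, 230) + (-306/(-26713) - 31897)*(-48222 + 14878)) = 1/(√(46 - 161) + (-306/(-26713) - 31897)*(-48222 + 14878)) = 1/(√(-115) + (-306*(-1/26713) - 31897)*(-33344)) = 1/(I*√115 + (306/26713 - 31897)*(-33344)) = 1/(I*√115 - 852064255/26713*(-33344)) = 1/(I*√115 + 28411230518720/26713) = 1/(28411230518720/26713 + I*√115)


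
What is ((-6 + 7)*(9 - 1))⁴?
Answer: 4096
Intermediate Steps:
((-6 + 7)*(9 - 1))⁴ = (1*8)⁴ = 8⁴ = 4096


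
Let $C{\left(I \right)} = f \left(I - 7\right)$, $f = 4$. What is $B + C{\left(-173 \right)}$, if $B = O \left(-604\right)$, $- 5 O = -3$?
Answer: $- \frac{5412}{5} \approx -1082.4$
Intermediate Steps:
$O = \frac{3}{5}$ ($O = \left(- \frac{1}{5}\right) \left(-3\right) = \frac{3}{5} \approx 0.6$)
$B = - \frac{1812}{5}$ ($B = \frac{3}{5} \left(-604\right) = - \frac{1812}{5} \approx -362.4$)
$C{\left(I \right)} = -28 + 4 I$ ($C{\left(I \right)} = 4 \left(I - 7\right) = 4 \left(-7 + I\right) = -28 + 4 I$)
$B + C{\left(-173 \right)} = - \frac{1812}{5} + \left(-28 + 4 \left(-173\right)\right) = - \frac{1812}{5} - 720 = - \frac{5412}{5}$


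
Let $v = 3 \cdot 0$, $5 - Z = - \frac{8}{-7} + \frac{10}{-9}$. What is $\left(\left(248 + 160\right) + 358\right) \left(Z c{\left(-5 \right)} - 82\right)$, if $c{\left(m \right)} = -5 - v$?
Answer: $- \frac{5155946}{63} \approx -81840.0$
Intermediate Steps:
$Z = \frac{313}{63}$ ($Z = 5 - \left(- \frac{8}{-7} + \frac{10}{-9}\right) = 5 - \left(\left(-8\right) \left(- \frac{1}{7}\right) + 10 \left(- \frac{1}{9}\right)\right) = 5 - \left(\frac{8}{7} - \frac{10}{9}\right) = 5 - \frac{2}{63} = \frac{313}{63} \approx 4.9683$)
$v = 0$
$c{\left(m \right)} = -5$ ($c{\left(m \right)} = -5 - 0 = -5 + 0 = -5$)
$\left(\left(248 + 160\right) + 358\right) \left(Z c{\left(-5 \right)} - 82\right) = \left(\left(248 + 160\right) + 358\right) \left(\frac{313}{63} \left(-5\right) - 82\right) = \left(408 + 358\right) \left(- \frac{1565}{63} - 82\right) = 766 \left(- \frac{6731}{63}\right) = - \frac{5155946}{63}$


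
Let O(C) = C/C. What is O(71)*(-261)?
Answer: -261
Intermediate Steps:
O(C) = 1
O(71)*(-261) = 1*(-261) = -261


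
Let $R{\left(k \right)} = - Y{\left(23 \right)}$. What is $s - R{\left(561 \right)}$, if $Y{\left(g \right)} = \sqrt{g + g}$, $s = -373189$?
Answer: $-373189 + \sqrt{46} \approx -3.7318 \cdot 10^{5}$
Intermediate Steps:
$Y{\left(g \right)} = \sqrt{2} \sqrt{g}$ ($Y{\left(g \right)} = \sqrt{2 g} = \sqrt{2} \sqrt{g}$)
$R{\left(k \right)} = - \sqrt{46}$ ($R{\left(k \right)} = - \sqrt{2} \sqrt{23} = - \sqrt{46}$)
$s - R{\left(561 \right)} = -373189 - - \sqrt{46} = -373189 + \sqrt{46}$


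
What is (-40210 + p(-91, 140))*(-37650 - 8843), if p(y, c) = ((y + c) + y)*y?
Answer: 1691787284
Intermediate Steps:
p(y, c) = y*(c + 2*y) (p(y, c) = ((c + y) + y)*y = (c + 2*y)*y = y*(c + 2*y))
(-40210 + p(-91, 140))*(-37650 - 8843) = (-40210 - 91*(140 + 2*(-91)))*(-37650 - 8843) = (-40210 - 91*(140 - 182))*(-46493) = (-40210 - 91*(-42))*(-46493) = (-40210 + 3822)*(-46493) = -36388*(-46493) = 1691787284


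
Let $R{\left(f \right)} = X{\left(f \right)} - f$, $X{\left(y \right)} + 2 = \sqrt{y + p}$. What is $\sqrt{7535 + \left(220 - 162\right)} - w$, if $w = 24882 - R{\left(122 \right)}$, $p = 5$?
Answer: $-25006 + \sqrt{127} + \sqrt{7593} \approx -24908.0$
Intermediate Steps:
$X{\left(y \right)} = -2 + \sqrt{5 + y}$ ($X{\left(y \right)} = -2 + \sqrt{y + 5} = -2 + \sqrt{5 + y}$)
$R{\left(f \right)} = -2 + \sqrt{5 + f} - f$ ($R{\left(f \right)} = \left(-2 + \sqrt{5 + f}\right) - f = -2 + \sqrt{5 + f} - f$)
$w = 25006 - \sqrt{127}$ ($w = 24882 - \left(-2 + \sqrt{5 + 122} - 122\right) = 24882 - \left(-2 + \sqrt{127} - 122\right) = 24882 - \left(-124 + \sqrt{127}\right) = 24882 + \left(124 - \sqrt{127}\right) = 25006 - \sqrt{127} \approx 24995.0$)
$\sqrt{7535 + \left(220 - 162\right)} - w = \sqrt{7535 + \left(220 - 162\right)} - \left(25006 - \sqrt{127}\right) = \sqrt{7535 + 58} - \left(25006 - \sqrt{127}\right) = \sqrt{7593} - \left(25006 - \sqrt{127}\right) = -25006 + \sqrt{127} + \sqrt{7593}$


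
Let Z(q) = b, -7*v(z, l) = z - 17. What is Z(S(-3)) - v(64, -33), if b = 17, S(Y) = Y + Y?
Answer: 166/7 ≈ 23.714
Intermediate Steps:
v(z, l) = 17/7 - z/7 (v(z, l) = -(z - 17)/7 = -(-17 + z)/7 = 17/7 - z/7)
S(Y) = 2*Y
Z(q) = 17
Z(S(-3)) - v(64, -33) = 17 - (17/7 - 1/7*64) = 17 - (17/7 - 64/7) = 17 - 1*(-47/7) = 17 + 47/7 = 166/7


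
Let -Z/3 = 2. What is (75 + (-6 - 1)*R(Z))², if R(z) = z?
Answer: 13689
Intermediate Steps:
Z = -6 (Z = -3*2 = -6)
(75 + (-6 - 1)*R(Z))² = (75 + (-6 - 1)*(-6))² = (75 - 7*(-6))² = (75 + 42)² = 117² = 13689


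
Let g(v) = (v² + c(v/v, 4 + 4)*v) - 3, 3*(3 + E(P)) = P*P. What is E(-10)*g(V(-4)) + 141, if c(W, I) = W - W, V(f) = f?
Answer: 1606/3 ≈ 535.33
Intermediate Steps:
E(P) = -3 + P²/3 (E(P) = -3 + (P*P)/3 = -3 + P²/3)
c(W, I) = 0
g(v) = -3 + v² (g(v) = (v² + 0*v) - 3 = (v² + 0) - 3 = v² - 3 = -3 + v²)
E(-10)*g(V(-4)) + 141 = (-3 + (⅓)*(-10)²)*(-3 + (-4)²) + 141 = (-3 + (⅓)*100)*(-3 + 16) + 141 = (-3 + 100/3)*13 + 141 = (91/3)*13 + 141 = 1183/3 + 141 = 1606/3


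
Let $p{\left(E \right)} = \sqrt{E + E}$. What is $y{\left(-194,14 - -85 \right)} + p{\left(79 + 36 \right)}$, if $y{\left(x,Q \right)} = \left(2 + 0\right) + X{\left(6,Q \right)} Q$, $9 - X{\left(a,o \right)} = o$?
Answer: $-8908 + \sqrt{230} \approx -8892.8$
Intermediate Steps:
$X{\left(a,o \right)} = 9 - o$
$y{\left(x,Q \right)} = 2 + Q \left(9 - Q\right)$ ($y{\left(x,Q \right)} = \left(2 + 0\right) + \left(9 - Q\right) Q = 2 + Q \left(9 - Q\right)$)
$p{\left(E \right)} = \sqrt{2} \sqrt{E}$ ($p{\left(E \right)} = \sqrt{2 E} = \sqrt{2} \sqrt{E}$)
$y{\left(-194,14 - -85 \right)} + p{\left(79 + 36 \right)} = \left(2 - \left(14 - -85\right) \left(-9 + \left(14 - -85\right)\right)\right) + \sqrt{2} \sqrt{79 + 36} = \left(2 - \left(14 + 85\right) \left(-9 + \left(14 + 85\right)\right)\right) + \sqrt{2} \sqrt{115} = \left(2 - 99 \left(-9 + 99\right)\right) + \sqrt{230} = \left(2 - 99 \cdot 90\right) + \sqrt{230} = \left(2 - 8910\right) + \sqrt{230} = -8908 + \sqrt{230}$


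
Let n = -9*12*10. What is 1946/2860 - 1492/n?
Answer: 7961/3861 ≈ 2.0619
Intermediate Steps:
n = -1080 (n = -108*10 = -1080)
1946/2860 - 1492/n = 1946/2860 - 1492/(-1080) = 1946*(1/2860) - 1492*(-1/1080) = 973/1430 + 373/270 = 7961/3861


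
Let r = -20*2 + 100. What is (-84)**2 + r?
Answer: 7116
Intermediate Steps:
r = 60 (r = -40 + 100 = 60)
(-84)**2 + r = (-84)**2 + 60 = 7056 + 60 = 7116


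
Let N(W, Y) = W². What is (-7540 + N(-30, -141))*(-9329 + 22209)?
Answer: -85523200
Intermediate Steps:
(-7540 + N(-30, -141))*(-9329 + 22209) = (-7540 + (-30)²)*(-9329 + 22209) = (-7540 + 900)*12880 = -6640*12880 = -85523200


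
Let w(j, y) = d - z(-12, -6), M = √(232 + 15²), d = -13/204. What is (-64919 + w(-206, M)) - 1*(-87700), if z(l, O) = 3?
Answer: 4646699/204 ≈ 22778.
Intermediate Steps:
d = -13/204 (d = -13*1/204 = -13/204 ≈ -0.063725)
M = √457 (M = √(232 + 225) = √457 ≈ 21.378)
w(j, y) = -625/204 (w(j, y) = -13/204 - 1*3 = -13/204 - 3 = -625/204)
(-64919 + w(-206, M)) - 1*(-87700) = (-64919 - 625/204) - 1*(-87700) = -13244101/204 + 87700 = 4646699/204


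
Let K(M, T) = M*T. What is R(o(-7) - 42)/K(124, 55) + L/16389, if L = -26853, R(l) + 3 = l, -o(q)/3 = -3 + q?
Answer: -12225553/7451532 ≈ -1.6407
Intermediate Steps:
o(q) = 9 - 3*q (o(q) = -3*(-3 + q) = 9 - 3*q)
R(l) = -3 + l
R(o(-7) - 42)/K(124, 55) + L/16389 = (-3 + ((9 - 3*(-7)) - 42))/((124*55)) - 26853/16389 = (-3 + ((9 + 21) - 42))/6820 - 26853*1/16389 = (-3 + (30 - 42))*(1/6820) - 8951/5463 = (-3 - 12)*(1/6820) - 8951/5463 = -15*1/6820 - 8951/5463 = -3/1364 - 8951/5463 = -12225553/7451532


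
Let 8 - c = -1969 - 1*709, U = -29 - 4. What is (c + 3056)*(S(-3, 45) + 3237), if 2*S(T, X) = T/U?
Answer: 18587115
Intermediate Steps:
U = -33
S(T, X) = -T/66 (S(T, X) = (T/(-33))/2 = (T*(-1/33))/2 = (-T/33)/2 = -T/66)
c = 2686 (c = 8 - (-1969 - 1*709) = 8 - (-1969 - 709) = 8 - 1*(-2678) = 8 + 2678 = 2686)
(c + 3056)*(S(-3, 45) + 3237) = (2686 + 3056)*(-1/66*(-3) + 3237) = 5742*(1/22 + 3237) = 5742*(71215/22) = 18587115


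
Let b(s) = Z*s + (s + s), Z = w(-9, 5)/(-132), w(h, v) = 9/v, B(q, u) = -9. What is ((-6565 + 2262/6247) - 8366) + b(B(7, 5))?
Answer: -20544342351/1374340 ≈ -14949.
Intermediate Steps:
Z = -3/220 (Z = (9/5)/(-132) = (9*(1/5))*(-1/132) = (9/5)*(-1/132) = -3/220 ≈ -0.013636)
b(s) = 437*s/220 (b(s) = -3*s/220 + (s + s) = -3*s/220 + 2*s = 437*s/220)
((-6565 + 2262/6247) - 8366) + b(B(7, 5)) = ((-6565 + 2262/6247) - 8366) + (437/220)*(-9) = ((-6565 + 2262*(1/6247)) - 8366) - 3933/220 = ((-6565 + 2262/6247) - 8366) - 3933/220 = (-41009293/6247 - 8366) - 3933/220 = -93271695/6247 - 3933/220 = -20544342351/1374340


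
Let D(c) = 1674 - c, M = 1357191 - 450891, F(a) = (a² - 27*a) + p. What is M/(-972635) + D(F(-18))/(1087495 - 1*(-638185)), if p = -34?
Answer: -156311035777/167845676680 ≈ -0.93128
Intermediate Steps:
F(a) = -34 + a² - 27*a (F(a) = (a² - 27*a) - 34 = -34 + a² - 27*a)
M = 906300
M/(-972635) + D(F(-18))/(1087495 - 1*(-638185)) = 906300/(-972635) + (1674 - (-34 + (-18)² - 27*(-18)))/(1087495 - 1*(-638185)) = 906300*(-1/972635) + (1674 - (-34 + 324 + 486))/(1087495 + 638185) = -181260/194527 + (1674 - 1*776)/1725680 = -181260/194527 + (1674 - 776)*(1/1725680) = -181260/194527 + 898*(1/1725680) = -181260/194527 + 449/862840 = -156311035777/167845676680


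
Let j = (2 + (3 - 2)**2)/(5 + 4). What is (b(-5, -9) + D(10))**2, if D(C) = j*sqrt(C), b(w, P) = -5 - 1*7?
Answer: (36 - sqrt(10))**2/9 ≈ 119.81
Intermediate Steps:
b(w, P) = -12 (b(w, P) = -5 - 7 = -12)
j = 1/3 (j = (2 + 1**2)/9 = (2 + 1)*(1/9) = 3*(1/9) = 1/3 ≈ 0.33333)
D(C) = sqrt(C)/3
(b(-5, -9) + D(10))**2 = (-12 + sqrt(10)/3)**2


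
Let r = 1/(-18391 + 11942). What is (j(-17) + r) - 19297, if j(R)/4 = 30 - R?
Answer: -123233942/6449 ≈ -19109.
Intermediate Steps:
j(R) = 120 - 4*R (j(R) = 4*(30 - R) = 120 - 4*R)
r = -1/6449 (r = 1/(-6449) = -1/6449 ≈ -0.00015506)
(j(-17) + r) - 19297 = ((120 - 4*(-17)) - 1/6449) - 19297 = ((120 + 68) - 1/6449) - 19297 = (188 - 1/6449) - 19297 = 1212411/6449 - 19297 = -123233942/6449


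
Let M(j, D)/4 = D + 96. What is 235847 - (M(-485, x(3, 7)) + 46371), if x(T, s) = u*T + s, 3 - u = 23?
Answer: 189304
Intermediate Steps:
u = -20 (u = 3 - 1*23 = 3 - 23 = -20)
x(T, s) = s - 20*T (x(T, s) = -20*T + s = s - 20*T)
M(j, D) = 384 + 4*D (M(j, D) = 4*(D + 96) = 4*(96 + D) = 384 + 4*D)
235847 - (M(-485, x(3, 7)) + 46371) = 235847 - ((384 + 4*(7 - 20*3)) + 46371) = 235847 - ((384 + 4*(7 - 60)) + 46371) = 235847 - ((384 + 4*(-53)) + 46371) = 235847 - ((384 - 212) + 46371) = 235847 - (172 + 46371) = 235847 - 1*46543 = 235847 - 46543 = 189304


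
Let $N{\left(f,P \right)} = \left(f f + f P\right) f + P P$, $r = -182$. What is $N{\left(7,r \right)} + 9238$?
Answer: $33787$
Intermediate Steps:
$N{\left(f,P \right)} = P^{2} + f \left(f^{2} + P f\right)$ ($N{\left(f,P \right)} = \left(f^{2} + P f\right) f + P^{2} = f \left(f^{2} + P f\right) + P^{2} = P^{2} + f \left(f^{2} + P f\right)$)
$N{\left(7,r \right)} + 9238 = \left(\left(-182\right)^{2} + 7^{3} - 182 \cdot 7^{2}\right) + 9238 = \left(33124 + 343 - 8918\right) + 9238 = 24549 + 9238 = 33787$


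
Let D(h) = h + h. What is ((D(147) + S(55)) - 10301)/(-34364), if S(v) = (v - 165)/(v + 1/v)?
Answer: 3785904/12998183 ≈ 0.29126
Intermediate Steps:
S(v) = (-165 + v)/(v + 1/v)
D(h) = 2*h
((D(147) + S(55)) - 10301)/(-34364) = ((2*147 + 55*(-165 + 55)/(1 + 55²)) - 10301)/(-34364) = ((294 + 55*(-110)/(1 + 3025)) - 10301)*(-1/34364) = ((294 + 55*(-110)/3026) - 10301)*(-1/34364) = ((294 + 55*(1/3026)*(-110)) - 10301)*(-1/34364) = ((294 - 3025/1513) - 10301)*(-1/34364) = (441797/1513 - 10301)*(-1/34364) = -15143616/1513*(-1/34364) = 3785904/12998183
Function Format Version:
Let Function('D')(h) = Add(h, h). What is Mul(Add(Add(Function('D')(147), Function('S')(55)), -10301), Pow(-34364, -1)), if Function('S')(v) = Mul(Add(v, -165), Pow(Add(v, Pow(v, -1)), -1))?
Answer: Rational(3785904, 12998183) ≈ 0.29126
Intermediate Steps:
Function('S')(v) = Mul(Pow(Add(v, Pow(v, -1)), -1), Add(-165, v)) (Function('S')(v) = Mul(Add(-165, v), Pow(Add(v, Pow(v, -1)), -1)) = Mul(Pow(Add(v, Pow(v, -1)), -1), Add(-165, v)))
Function('D')(h) = Mul(2, h)
Mul(Add(Add(Function('D')(147), Function('S')(55)), -10301), Pow(-34364, -1)) = Mul(Add(Add(Mul(2, 147), Mul(55, Pow(Add(1, Pow(55, 2)), -1), Add(-165, 55))), -10301), Pow(-34364, -1)) = Mul(Add(Add(294, Mul(55, Pow(Add(1, 3025), -1), -110)), -10301), Rational(-1, 34364)) = Mul(Add(Add(294, Mul(55, Pow(3026, -1), -110)), -10301), Rational(-1, 34364)) = Mul(Add(Add(294, Mul(55, Rational(1, 3026), -110)), -10301), Rational(-1, 34364)) = Mul(Add(Add(294, Rational(-3025, 1513)), -10301), Rational(-1, 34364)) = Mul(Add(Rational(441797, 1513), -10301), Rational(-1, 34364)) = Mul(Rational(-15143616, 1513), Rational(-1, 34364)) = Rational(3785904, 12998183)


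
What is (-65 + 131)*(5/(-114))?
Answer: -55/19 ≈ -2.8947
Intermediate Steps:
(-65 + 131)*(5/(-114)) = 66*(5*(-1/114)) = 66*(-5/114) = -55/19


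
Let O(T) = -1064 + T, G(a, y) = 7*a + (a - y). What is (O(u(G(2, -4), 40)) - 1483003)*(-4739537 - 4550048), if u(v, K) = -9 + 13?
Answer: 13786329383855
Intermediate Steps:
G(a, y) = -y + 8*a
u(v, K) = 4
(O(u(G(2, -4), 40)) - 1483003)*(-4739537 - 4550048) = ((-1064 + 4) - 1483003)*(-4739537 - 4550048) = (-1060 - 1483003)*(-9289585) = -1484063*(-9289585) = 13786329383855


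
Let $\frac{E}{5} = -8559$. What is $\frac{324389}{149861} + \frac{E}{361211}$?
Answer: $\frac{110759573584}{54131441671} \approx 2.0461$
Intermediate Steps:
$E = -42795$ ($E = 5 \left(-8559\right) = -42795$)
$\frac{324389}{149861} + \frac{E}{361211} = \frac{324389}{149861} - \frac{42795}{361211} = \frac{110759573584}{54131441671}$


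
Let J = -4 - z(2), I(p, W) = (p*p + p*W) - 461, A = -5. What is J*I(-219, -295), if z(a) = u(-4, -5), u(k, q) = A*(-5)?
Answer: -3251045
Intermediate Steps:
u(k, q) = 25 (u(k, q) = -5*(-5) = 25)
I(p, W) = -461 + p² + W*p (I(p, W) = (p² + W*p) - 461 = -461 + p² + W*p)
z(a) = 25
J = -29 (J = -4 - 1*25 = -4 - 25 = -29)
J*I(-219, -295) = -29*(-461 + (-219)² - 295*(-219)) = -29*(-461 + 47961 + 64605) = -29*112105 = -3251045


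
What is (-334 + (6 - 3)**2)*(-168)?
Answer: 54600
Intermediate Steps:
(-334 + (6 - 3)**2)*(-168) = (-334 + 3**2)*(-168) = (-334 + 9)*(-168) = -325*(-168) = 54600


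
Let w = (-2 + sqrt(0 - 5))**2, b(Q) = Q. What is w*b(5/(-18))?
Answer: 5/18 + 10*I*sqrt(5)/9 ≈ 0.27778 + 2.4845*I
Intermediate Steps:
w = (-2 + I*sqrt(5))**2 (w = (-2 + sqrt(-5))**2 = (-2 + I*sqrt(5))**2 ≈ -1.0 - 8.9443*I)
w*b(5/(-18)) = (2 - I*sqrt(5))**2*(5/(-18)) = (2 - I*sqrt(5))**2*(5*(-1/18)) = (2 - I*sqrt(5))**2*(-5/18) = -5*(2 - I*sqrt(5))**2/18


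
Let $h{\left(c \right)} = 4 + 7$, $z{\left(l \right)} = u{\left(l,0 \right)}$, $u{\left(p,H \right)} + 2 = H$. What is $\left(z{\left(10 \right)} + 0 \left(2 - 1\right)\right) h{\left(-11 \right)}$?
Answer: $-22$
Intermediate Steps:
$u{\left(p,H \right)} = -2 + H$
$z{\left(l \right)} = -2$ ($z{\left(l \right)} = -2 + 0 = -2$)
$h{\left(c \right)} = 11$
$\left(z{\left(10 \right)} + 0 \left(2 - 1\right)\right) h{\left(-11 \right)} = \left(-2 + 0 \left(2 - 1\right)\right) 11 = \left(-2 + 0 \cdot 1\right) 11 = \left(-2 + 0\right) 11 = \left(-2\right) 11 = -22$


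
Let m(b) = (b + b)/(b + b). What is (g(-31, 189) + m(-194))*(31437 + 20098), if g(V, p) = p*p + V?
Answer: 1839335685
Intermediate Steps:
g(V, p) = V + p² (g(V, p) = p² + V = V + p²)
m(b) = 1 (m(b) = (2*b)/((2*b)) = (2*b)*(1/(2*b)) = 1)
(g(-31, 189) + m(-194))*(31437 + 20098) = ((-31 + 189²) + 1)*(31437 + 20098) = ((-31 + 35721) + 1)*51535 = (35690 + 1)*51535 = 35691*51535 = 1839335685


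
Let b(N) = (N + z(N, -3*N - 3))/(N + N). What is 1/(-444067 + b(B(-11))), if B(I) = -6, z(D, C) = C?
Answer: -4/1776271 ≈ -2.2519e-6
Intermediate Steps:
b(N) = (-3 - 2*N)/(2*N) (b(N) = (N + (-3*N - 3))/(N + N) = (N + (-3 - 3*N))/((2*N)) = (-3 - 2*N)*(1/(2*N)) = (-3 - 2*N)/(2*N))
1/(-444067 + b(B(-11))) = 1/(-444067 + (-3/2 - 1*(-6))/(-6)) = 1/(-444067 - (-3/2 + 6)/6) = 1/(-444067 - ⅙*9/2) = 1/(-444067 - ¾) = 1/(-1776271/4) = -4/1776271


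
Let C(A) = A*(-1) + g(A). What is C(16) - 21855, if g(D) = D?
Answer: -21855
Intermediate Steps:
C(A) = 0 (C(A) = A*(-1) + A = -A + A = 0)
C(16) - 21855 = 0 - 21855 = -21855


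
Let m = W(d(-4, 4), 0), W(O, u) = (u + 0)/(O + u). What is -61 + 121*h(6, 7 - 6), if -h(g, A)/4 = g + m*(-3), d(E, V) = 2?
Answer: -2965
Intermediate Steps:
W(O, u) = u/(O + u)
m = 0 (m = 0/(2 + 0) = 0/2 = 0*(½) = 0)
h(g, A) = -4*g (h(g, A) = -4*(g + 0*(-3)) = -4*(g + 0) = -4*g)
-61 + 121*h(6, 7 - 6) = -61 + 121*(-4*6) = -61 + 121*(-24) = -61 - 2904 = -2965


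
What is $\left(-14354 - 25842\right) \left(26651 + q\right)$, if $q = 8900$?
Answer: $-1429007996$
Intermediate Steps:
$\left(-14354 - 25842\right) \left(26651 + q\right) = \left(-14354 - 25842\right) \left(26651 + 8900\right) = \left(-14354 - 25842\right) 35551 = \left(-40196\right) 35551 = -1429007996$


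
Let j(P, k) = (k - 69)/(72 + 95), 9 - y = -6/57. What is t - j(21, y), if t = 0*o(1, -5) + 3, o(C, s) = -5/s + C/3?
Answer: 10657/3173 ≈ 3.3587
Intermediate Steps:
y = 173/19 (y = 9 - (-6)/57 = 9 - 1*(-2/19) = 9 + 2/19 = 173/19 ≈ 9.1053)
j(P, k) = -69/167 + k/167 (j(P, k) = (-69 + k)/167 = (-69 + k)*(1/167) = -69/167 + k/167)
o(C, s) = -5/s + C/3 (o(C, s) = -5/s + C*(1/3) = -5/s + C/3)
t = 3 (t = 0*(-5/(-5) + (1/3)*1) + 3 = 0*(-5*(-1/5) + 1/3) + 3 = 0*(1 + 1/3) + 3 = 0*(4/3) + 3 = 0 + 3 = 3)
t - j(21, y) = 3 - (-69/167 + (1/167)*(173/19)) = 3 - (-69/167 + 173/3173) = 3 - 1*(-1138/3173) = 3 + 1138/3173 = 10657/3173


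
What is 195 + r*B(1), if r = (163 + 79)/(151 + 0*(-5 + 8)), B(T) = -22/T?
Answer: 24121/151 ≈ 159.74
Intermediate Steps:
r = 242/151 (r = 242/(151 + 0*3) = 242/(151 + 0) = 242/151 ≈ 1.6026)
195 + r*B(1) = 195 + 242*(-22/1)/151 = 195 + 242*(-22*1)/151 = 195 + (242/151)*(-22) = 195 - 5324/151 = 24121/151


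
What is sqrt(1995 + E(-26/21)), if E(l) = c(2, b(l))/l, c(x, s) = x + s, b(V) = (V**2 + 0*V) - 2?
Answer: sqrt(879249)/21 ≈ 44.652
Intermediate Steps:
b(V) = -2 + V**2 (b(V) = (V**2 + 0) - 2 = V**2 - 2 = -2 + V**2)
c(x, s) = s + x
E(l) = l (E(l) = ((-2 + l**2) + 2)/l = l**2/l = l)
sqrt(1995 + E(-26/21)) = sqrt(1995 - 26/21) = sqrt(41869/21) = sqrt(879249)/21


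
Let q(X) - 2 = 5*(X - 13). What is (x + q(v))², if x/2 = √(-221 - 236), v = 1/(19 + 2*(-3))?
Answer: 353664/169 - 3256*I*√457/13 ≈ 2092.7 - 5354.3*I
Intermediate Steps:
v = 1/13 (v = 1/(19 - 6) = 1/13 ≈ 0.076923)
x = 2*I*√457 (x = 2*√(-221 - 236) = 2*√(-457) = 2*(I*√457) = 2*I*√457 ≈ 42.755*I)
q(X) = -63 + 5*X (q(X) = 2 + 5*(X - 13) = 2 + 5*(-13 + X) = 2 + (-65 + 5*X) = -63 + 5*X)
(x + q(v))² = (2*I*√457 + (-63 + 5*(1/13)))² = (2*I*√457 + (-63 + 5/13))² = (2*I*√457 - 814/13)² = (-814/13 + 2*I*√457)²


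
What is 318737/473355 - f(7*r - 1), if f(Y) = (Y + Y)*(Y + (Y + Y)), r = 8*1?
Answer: -8591074513/473355 ≈ -18149.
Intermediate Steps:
r = 8
f(Y) = 6*Y**2 (f(Y) = (2*Y)*(Y + 2*Y) = (2*Y)*(3*Y) = 6*Y**2)
318737/473355 - f(7*r - 1) = 318737/473355 - 6*(7*8 - 1)**2 = 318737*(1/473355) - 6*(56 - 1)**2 = 318737/473355 - 6*55**2 = 318737/473355 - 6*3025 = 318737/473355 - 1*18150 = 318737/473355 - 18150 = -8591074513/473355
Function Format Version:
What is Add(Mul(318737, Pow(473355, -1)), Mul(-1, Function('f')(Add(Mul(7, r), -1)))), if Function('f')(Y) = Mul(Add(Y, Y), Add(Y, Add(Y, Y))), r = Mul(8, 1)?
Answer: Rational(-8591074513, 473355) ≈ -18149.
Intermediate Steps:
r = 8
Function('f')(Y) = Mul(6, Pow(Y, 2)) (Function('f')(Y) = Mul(Mul(2, Y), Add(Y, Mul(2, Y))) = Mul(Mul(2, Y), Mul(3, Y)) = Mul(6, Pow(Y, 2)))
Add(Mul(318737, Pow(473355, -1)), Mul(-1, Function('f')(Add(Mul(7, r), -1)))) = Add(Mul(318737, Pow(473355, -1)), Mul(-1, Mul(6, Pow(Add(Mul(7, 8), -1), 2)))) = Add(Mul(318737, Rational(1, 473355)), Mul(-1, Mul(6, Pow(Add(56, -1), 2)))) = Add(Rational(318737, 473355), Mul(-1, Mul(6, Pow(55, 2)))) = Add(Rational(318737, 473355), Mul(-1, Mul(6, 3025))) = Add(Rational(318737, 473355), Mul(-1, 18150)) = Add(Rational(318737, 473355), -18150) = Rational(-8591074513, 473355)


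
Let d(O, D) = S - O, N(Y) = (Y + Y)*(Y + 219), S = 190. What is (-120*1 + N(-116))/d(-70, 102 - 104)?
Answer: -6004/65 ≈ -92.369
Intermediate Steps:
N(Y) = 2*Y*(219 + Y) (N(Y) = (2*Y)*(219 + Y) = 2*Y*(219 + Y))
d(O, D) = 190 - O
(-120*1 + N(-116))/d(-70, 102 - 104) = (-120*1 + 2*(-116)*(219 - 116))/(190 - 1*(-70)) = (-120 + 2*(-116)*103)/(190 + 70) = (-120 - 23896)/260 = -24016*1/260 = -6004/65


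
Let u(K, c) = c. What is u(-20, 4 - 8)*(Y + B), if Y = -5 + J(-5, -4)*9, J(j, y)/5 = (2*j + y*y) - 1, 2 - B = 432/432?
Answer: -884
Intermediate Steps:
B = 1 (B = 2 - 432/432 = 2 - 1*1 = 2 - 1 = 1)
J(j, y) = -5 + 5*y**2 + 10*j (J(j, y) = 5*((2*j + y*y) - 1) = 5*((2*j + y**2) - 1) = 5*((y**2 + 2*j) - 1) = 5*(-1 + y**2 + 2*j) = -5 + 5*y**2 + 10*j)
Y = 220 (Y = -5 + (-5 + 5*(-4)**2 + 10*(-5))*9 = -5 + (-5 + 5*16 - 50)*9 = -5 + (-5 + 80 - 50)*9 = -5 + 25*9 = -5 + 225 = 220)
u(-20, 4 - 8)*(Y + B) = (4 - 8)*(220 + 1) = -4*221 = -884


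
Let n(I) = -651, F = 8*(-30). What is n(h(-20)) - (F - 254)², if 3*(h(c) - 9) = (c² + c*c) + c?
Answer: -244687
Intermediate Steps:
h(c) = 9 + c/3 + 2*c²/3 (h(c) = 9 + ((c² + c*c) + c)/3 = 9 + ((c² + c²) + c)/3 = 9 + (2*c² + c)/3 = 9 + (c + 2*c²)/3 = 9 + (c/3 + 2*c²/3) = 9 + c/3 + 2*c²/3)
F = -240
n(h(-20)) - (F - 254)² = -651 - (-240 - 254)² = -651 - 1*(-494)² = -651 - 1*244036 = -651 - 244036 = -244687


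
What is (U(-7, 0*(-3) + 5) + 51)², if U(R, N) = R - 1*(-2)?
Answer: 2116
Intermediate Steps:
U(R, N) = 2 + R (U(R, N) = R + 2 = 2 + R)
(U(-7, 0*(-3) + 5) + 51)² = ((2 - 7) + 51)² = (-5 + 51)² = 46² = 2116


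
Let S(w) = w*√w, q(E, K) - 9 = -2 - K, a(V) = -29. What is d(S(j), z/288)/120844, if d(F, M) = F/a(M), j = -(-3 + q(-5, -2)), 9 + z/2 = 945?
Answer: 3*I*√6/1752238 ≈ 4.1938e-6*I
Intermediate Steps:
z = 1872 (z = -18 + 2*945 = -18 + 1890 = 1872)
q(E, K) = 7 - K (q(E, K) = 9 + (-2 - K) = 7 - K)
j = -6 (j = -(-3 + (7 - 1*(-2))) = -(-3 + (7 + 2)) = -(-3 + 9) = -1*6 = -6)
S(w) = w^(3/2)
d(F, M) = -F/29 (d(F, M) = F/(-29) = F*(-1/29) = -F/29)
d(S(j), z/288)/120844 = -(-6)*I*√6/29/120844 = -(-6)*I*√6/29*(1/120844) = (6*I*√6/29)*(1/120844) = 3*I*√6/1752238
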